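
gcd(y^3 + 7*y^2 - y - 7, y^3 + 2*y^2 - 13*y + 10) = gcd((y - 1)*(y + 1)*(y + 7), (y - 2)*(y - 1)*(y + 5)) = y - 1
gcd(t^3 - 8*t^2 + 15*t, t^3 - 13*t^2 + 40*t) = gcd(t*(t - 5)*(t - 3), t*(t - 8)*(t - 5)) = t^2 - 5*t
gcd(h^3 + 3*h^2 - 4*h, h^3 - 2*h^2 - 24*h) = h^2 + 4*h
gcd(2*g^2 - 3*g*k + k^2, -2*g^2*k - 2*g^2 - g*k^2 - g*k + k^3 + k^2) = 2*g - k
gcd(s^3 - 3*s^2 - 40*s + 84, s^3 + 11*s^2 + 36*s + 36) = s + 6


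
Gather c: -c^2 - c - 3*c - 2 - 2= -c^2 - 4*c - 4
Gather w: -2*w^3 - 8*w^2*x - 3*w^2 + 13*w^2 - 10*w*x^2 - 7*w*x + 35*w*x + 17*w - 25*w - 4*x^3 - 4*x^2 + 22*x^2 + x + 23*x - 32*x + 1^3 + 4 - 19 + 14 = -2*w^3 + w^2*(10 - 8*x) + w*(-10*x^2 + 28*x - 8) - 4*x^3 + 18*x^2 - 8*x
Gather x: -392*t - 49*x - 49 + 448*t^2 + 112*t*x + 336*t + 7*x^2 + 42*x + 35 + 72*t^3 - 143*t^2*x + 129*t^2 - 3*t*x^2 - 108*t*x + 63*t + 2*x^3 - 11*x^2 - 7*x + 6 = 72*t^3 + 577*t^2 + 7*t + 2*x^3 + x^2*(-3*t - 4) + x*(-143*t^2 + 4*t - 14) - 8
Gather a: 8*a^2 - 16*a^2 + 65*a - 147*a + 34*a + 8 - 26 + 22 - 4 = -8*a^2 - 48*a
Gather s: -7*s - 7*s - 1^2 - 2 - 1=-14*s - 4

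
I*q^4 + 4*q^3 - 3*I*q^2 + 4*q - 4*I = (q - 2*I)^2*(q + I)*(I*q + 1)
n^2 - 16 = (n - 4)*(n + 4)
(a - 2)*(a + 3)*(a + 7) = a^3 + 8*a^2 + a - 42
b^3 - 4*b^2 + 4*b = b*(b - 2)^2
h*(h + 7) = h^2 + 7*h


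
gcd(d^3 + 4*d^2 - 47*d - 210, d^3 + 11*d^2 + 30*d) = d^2 + 11*d + 30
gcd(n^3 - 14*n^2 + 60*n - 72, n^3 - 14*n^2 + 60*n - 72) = n^3 - 14*n^2 + 60*n - 72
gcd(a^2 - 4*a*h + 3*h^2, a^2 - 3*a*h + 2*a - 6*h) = a - 3*h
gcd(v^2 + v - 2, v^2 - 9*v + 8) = v - 1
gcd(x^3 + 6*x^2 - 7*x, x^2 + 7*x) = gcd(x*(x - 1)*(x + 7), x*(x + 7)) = x^2 + 7*x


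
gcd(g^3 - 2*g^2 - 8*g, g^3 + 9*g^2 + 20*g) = g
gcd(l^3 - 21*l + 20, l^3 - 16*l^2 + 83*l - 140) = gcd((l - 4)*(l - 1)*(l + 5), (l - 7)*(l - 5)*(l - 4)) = l - 4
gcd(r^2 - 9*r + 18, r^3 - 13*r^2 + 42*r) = r - 6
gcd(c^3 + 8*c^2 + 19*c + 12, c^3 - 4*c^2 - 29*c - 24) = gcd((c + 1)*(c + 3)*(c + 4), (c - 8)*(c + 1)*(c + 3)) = c^2 + 4*c + 3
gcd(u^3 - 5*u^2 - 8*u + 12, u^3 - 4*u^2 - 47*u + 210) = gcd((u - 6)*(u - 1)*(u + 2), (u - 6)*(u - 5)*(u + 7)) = u - 6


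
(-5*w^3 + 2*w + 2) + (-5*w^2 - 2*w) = -5*w^3 - 5*w^2 + 2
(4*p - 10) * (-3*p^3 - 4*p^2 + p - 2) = -12*p^4 + 14*p^3 + 44*p^2 - 18*p + 20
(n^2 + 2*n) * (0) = 0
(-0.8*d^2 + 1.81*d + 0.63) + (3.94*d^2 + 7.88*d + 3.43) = 3.14*d^2 + 9.69*d + 4.06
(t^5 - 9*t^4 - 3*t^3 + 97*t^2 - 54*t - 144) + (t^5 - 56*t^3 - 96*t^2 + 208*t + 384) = 2*t^5 - 9*t^4 - 59*t^3 + t^2 + 154*t + 240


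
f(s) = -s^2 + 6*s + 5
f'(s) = 6 - 2*s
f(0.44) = 7.45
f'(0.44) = 5.12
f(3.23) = 13.95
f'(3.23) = -0.46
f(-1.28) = -4.32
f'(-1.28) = 8.56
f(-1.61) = -7.25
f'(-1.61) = 9.22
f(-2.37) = -14.84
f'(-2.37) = 10.74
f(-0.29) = 3.18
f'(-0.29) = 6.58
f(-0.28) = 3.24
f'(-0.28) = 6.56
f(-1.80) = -9.04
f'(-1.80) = 9.60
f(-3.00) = -22.00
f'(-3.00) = 12.00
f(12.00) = -67.00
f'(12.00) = -18.00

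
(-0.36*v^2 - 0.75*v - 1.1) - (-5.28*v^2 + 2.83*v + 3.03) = 4.92*v^2 - 3.58*v - 4.13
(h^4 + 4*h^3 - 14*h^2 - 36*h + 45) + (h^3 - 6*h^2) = h^4 + 5*h^3 - 20*h^2 - 36*h + 45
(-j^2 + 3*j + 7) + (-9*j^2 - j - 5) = -10*j^2 + 2*j + 2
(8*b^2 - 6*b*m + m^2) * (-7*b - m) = -56*b^3 + 34*b^2*m - b*m^2 - m^3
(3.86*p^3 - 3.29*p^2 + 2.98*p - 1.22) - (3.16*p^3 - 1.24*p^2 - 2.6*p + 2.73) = 0.7*p^3 - 2.05*p^2 + 5.58*p - 3.95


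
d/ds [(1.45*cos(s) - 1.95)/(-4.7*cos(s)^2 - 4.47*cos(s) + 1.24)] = (-6.815*cos(s)^2 + 18.33*cos(s) + 6.9185)*sin(s)/(22.09*cos(s)^4 + 42.018*cos(s)^3 + 8.3249*cos(s)^2 - 11.0856*cos(s) + 1.5376)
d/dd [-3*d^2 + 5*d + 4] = 5 - 6*d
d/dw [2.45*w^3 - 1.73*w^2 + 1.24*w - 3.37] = 7.35*w^2 - 3.46*w + 1.24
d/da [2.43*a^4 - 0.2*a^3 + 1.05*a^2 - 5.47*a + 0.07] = 9.72*a^3 - 0.6*a^2 + 2.1*a - 5.47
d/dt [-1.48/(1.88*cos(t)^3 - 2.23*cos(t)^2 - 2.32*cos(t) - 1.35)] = (-8.3472*cos(t)^2 + 6.6008*cos(t) + 3.4336)*sin(t)/(-1.88*cos(t)^3 + 2.23*cos(t)^2 + 2.32*cos(t) + 1.35)^2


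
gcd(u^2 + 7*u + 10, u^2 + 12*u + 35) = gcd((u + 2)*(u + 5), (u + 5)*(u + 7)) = u + 5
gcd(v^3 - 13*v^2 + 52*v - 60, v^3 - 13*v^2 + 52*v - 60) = v^3 - 13*v^2 + 52*v - 60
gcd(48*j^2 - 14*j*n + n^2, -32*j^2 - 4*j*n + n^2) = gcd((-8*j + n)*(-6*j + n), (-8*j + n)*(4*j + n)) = 8*j - n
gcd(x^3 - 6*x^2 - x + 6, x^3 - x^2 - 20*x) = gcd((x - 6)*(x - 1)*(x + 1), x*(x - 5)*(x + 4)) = 1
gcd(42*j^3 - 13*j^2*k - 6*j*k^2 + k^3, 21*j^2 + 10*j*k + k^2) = 3*j + k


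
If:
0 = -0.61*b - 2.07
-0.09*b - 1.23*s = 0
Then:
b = -3.39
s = 0.25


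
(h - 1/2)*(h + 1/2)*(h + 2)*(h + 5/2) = h^4 + 9*h^3/2 + 19*h^2/4 - 9*h/8 - 5/4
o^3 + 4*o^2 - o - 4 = (o - 1)*(o + 1)*(o + 4)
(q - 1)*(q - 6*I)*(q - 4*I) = q^3 - q^2 - 10*I*q^2 - 24*q + 10*I*q + 24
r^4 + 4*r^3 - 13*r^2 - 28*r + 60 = (r - 2)^2*(r + 3)*(r + 5)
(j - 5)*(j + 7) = j^2 + 2*j - 35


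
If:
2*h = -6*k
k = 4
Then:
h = -12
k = 4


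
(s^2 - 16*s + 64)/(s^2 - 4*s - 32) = (s - 8)/(s + 4)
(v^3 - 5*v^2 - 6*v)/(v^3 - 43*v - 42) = v*(v - 6)/(v^2 - v - 42)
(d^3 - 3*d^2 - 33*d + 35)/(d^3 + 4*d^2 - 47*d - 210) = (d - 1)/(d + 6)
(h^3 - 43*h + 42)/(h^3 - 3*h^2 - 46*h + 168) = (h - 1)/(h - 4)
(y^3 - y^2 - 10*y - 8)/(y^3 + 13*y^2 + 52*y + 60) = (y^2 - 3*y - 4)/(y^2 + 11*y + 30)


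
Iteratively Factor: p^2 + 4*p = (p)*(p + 4)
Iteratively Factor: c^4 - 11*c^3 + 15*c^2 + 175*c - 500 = (c - 5)*(c^3 - 6*c^2 - 15*c + 100) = (c - 5)^2*(c^2 - c - 20) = (c - 5)^2*(c + 4)*(c - 5)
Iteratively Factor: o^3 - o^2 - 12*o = (o - 4)*(o^2 + 3*o) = (o - 4)*(o + 3)*(o)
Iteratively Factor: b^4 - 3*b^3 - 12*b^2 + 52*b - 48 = (b - 2)*(b^3 - b^2 - 14*b + 24) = (b - 3)*(b - 2)*(b^2 + 2*b - 8) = (b - 3)*(b - 2)*(b + 4)*(b - 2)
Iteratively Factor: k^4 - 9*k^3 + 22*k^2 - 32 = (k - 4)*(k^3 - 5*k^2 + 2*k + 8) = (k - 4)^2*(k^2 - k - 2) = (k - 4)^2*(k + 1)*(k - 2)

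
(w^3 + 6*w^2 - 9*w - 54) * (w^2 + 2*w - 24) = w^5 + 8*w^4 - 21*w^3 - 216*w^2 + 108*w + 1296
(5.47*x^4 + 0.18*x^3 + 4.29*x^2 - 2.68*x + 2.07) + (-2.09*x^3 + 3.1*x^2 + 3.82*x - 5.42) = 5.47*x^4 - 1.91*x^3 + 7.39*x^2 + 1.14*x - 3.35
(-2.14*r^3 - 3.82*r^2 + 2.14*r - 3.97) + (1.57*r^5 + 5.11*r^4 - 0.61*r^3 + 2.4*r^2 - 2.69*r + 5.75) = 1.57*r^5 + 5.11*r^4 - 2.75*r^3 - 1.42*r^2 - 0.55*r + 1.78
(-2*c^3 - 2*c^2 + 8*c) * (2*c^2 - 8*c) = -4*c^5 + 12*c^4 + 32*c^3 - 64*c^2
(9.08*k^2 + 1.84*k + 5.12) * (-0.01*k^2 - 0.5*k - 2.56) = -0.0908*k^4 - 4.5584*k^3 - 24.216*k^2 - 7.2704*k - 13.1072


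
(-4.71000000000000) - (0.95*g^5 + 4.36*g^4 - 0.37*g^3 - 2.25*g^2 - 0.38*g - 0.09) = -0.95*g^5 - 4.36*g^4 + 0.37*g^3 + 2.25*g^2 + 0.38*g - 4.62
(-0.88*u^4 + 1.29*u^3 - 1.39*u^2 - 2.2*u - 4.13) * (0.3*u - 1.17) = -0.264*u^5 + 1.4166*u^4 - 1.9263*u^3 + 0.9663*u^2 + 1.335*u + 4.8321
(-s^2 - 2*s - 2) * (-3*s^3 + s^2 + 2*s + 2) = 3*s^5 + 5*s^4 + 2*s^3 - 8*s^2 - 8*s - 4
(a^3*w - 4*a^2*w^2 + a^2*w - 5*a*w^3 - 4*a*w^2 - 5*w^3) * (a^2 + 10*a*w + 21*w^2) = a^5*w + 6*a^4*w^2 + a^4*w - 24*a^3*w^3 + 6*a^3*w^2 - 134*a^2*w^4 - 24*a^2*w^3 - 105*a*w^5 - 134*a*w^4 - 105*w^5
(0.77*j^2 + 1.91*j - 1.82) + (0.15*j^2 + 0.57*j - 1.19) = 0.92*j^2 + 2.48*j - 3.01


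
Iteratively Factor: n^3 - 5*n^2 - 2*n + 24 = (n + 2)*(n^2 - 7*n + 12) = (n - 3)*(n + 2)*(n - 4)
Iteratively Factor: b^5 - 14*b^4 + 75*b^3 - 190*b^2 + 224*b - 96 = (b - 4)*(b^4 - 10*b^3 + 35*b^2 - 50*b + 24) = (b - 4)*(b - 3)*(b^3 - 7*b^2 + 14*b - 8) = (b - 4)^2*(b - 3)*(b^2 - 3*b + 2) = (b - 4)^2*(b - 3)*(b - 1)*(b - 2)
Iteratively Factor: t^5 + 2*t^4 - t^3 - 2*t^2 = (t)*(t^4 + 2*t^3 - t^2 - 2*t) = t^2*(t^3 + 2*t^2 - t - 2) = t^2*(t + 2)*(t^2 - 1) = t^2*(t + 1)*(t + 2)*(t - 1)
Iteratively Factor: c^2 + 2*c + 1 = (c + 1)*(c + 1)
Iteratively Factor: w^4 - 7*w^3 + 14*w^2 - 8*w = (w - 1)*(w^3 - 6*w^2 + 8*w) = w*(w - 1)*(w^2 - 6*w + 8) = w*(w - 2)*(w - 1)*(w - 4)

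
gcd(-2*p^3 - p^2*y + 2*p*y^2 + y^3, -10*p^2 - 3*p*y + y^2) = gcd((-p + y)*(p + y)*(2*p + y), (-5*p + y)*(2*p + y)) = 2*p + y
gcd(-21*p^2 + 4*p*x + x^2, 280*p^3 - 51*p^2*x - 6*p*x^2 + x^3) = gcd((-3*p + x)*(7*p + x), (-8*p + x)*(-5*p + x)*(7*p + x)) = 7*p + x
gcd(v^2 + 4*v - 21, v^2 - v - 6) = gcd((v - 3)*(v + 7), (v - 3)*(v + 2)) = v - 3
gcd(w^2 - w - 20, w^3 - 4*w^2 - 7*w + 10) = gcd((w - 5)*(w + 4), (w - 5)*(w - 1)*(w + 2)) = w - 5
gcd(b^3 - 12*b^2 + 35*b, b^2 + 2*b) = b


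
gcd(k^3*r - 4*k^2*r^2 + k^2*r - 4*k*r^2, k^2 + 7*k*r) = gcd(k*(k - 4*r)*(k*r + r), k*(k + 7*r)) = k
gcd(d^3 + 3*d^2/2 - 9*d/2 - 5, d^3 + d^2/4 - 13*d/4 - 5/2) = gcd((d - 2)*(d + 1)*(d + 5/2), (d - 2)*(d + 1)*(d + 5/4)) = d^2 - d - 2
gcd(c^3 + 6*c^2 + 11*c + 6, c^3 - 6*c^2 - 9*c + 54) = c + 3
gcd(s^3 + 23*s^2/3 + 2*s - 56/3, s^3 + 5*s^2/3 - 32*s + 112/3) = s^2 + 17*s/3 - 28/3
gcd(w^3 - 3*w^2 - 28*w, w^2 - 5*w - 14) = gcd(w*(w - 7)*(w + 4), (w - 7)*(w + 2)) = w - 7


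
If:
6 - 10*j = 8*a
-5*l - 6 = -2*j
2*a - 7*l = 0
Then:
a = -84/53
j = 99/53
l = -24/53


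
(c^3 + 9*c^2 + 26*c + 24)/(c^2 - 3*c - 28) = (c^2 + 5*c + 6)/(c - 7)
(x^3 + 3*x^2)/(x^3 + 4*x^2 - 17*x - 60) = x^2/(x^2 + x - 20)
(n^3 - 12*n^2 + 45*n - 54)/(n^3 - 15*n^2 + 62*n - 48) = (n^2 - 6*n + 9)/(n^2 - 9*n + 8)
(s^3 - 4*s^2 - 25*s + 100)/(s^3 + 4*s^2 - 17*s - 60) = (s - 5)/(s + 3)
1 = 1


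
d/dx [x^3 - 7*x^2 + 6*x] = 3*x^2 - 14*x + 6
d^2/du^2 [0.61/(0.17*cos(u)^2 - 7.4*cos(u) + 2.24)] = (-0.070516*(1 - cos(u)^2)^2 + 2.30214*cos(u)^3 - 32.509706*cos(u)^2 - 14.71564*cos(u) + 66.41314)/(0.17*cos(u)^2 - 7.4*cos(u) + 2.24)^3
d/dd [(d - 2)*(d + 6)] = 2*d + 4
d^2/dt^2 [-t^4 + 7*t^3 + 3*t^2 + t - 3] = -12*t^2 + 42*t + 6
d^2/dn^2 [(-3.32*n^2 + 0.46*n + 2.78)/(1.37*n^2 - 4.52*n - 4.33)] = (-39.390788*n^3 - 86.86074*n^2 - 86.916636*n + 4.076932)/(2.571353*n^6 - 25.450764*n^5 + 59.588013*n^4 + 68.533144*n^3 - 188.332917*n^2 - 254.235084*n - 81.182737)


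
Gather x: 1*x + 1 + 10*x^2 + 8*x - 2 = 10*x^2 + 9*x - 1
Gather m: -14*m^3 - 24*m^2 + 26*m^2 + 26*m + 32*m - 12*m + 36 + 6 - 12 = -14*m^3 + 2*m^2 + 46*m + 30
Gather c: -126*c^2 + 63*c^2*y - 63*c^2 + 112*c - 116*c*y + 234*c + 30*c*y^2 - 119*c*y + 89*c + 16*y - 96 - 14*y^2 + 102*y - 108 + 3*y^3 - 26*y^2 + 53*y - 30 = c^2*(63*y - 189) + c*(30*y^2 - 235*y + 435) + 3*y^3 - 40*y^2 + 171*y - 234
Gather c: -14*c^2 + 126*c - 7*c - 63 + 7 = -14*c^2 + 119*c - 56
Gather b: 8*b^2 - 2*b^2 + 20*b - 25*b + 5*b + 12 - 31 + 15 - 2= 6*b^2 - 6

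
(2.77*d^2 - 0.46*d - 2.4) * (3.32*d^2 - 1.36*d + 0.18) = 9.1964*d^4 - 5.2944*d^3 - 6.8438*d^2 + 3.1812*d - 0.432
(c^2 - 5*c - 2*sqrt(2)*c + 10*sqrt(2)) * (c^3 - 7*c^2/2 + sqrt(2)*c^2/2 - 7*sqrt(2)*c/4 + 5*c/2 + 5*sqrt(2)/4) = c^5 - 17*c^4/2 - 3*sqrt(2)*c^4/2 + 18*c^3 + 51*sqrt(2)*c^3/4 - 30*sqrt(2)*c^2 + 9*c^2/2 - 40*c + 75*sqrt(2)*c/4 + 25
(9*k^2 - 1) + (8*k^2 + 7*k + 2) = 17*k^2 + 7*k + 1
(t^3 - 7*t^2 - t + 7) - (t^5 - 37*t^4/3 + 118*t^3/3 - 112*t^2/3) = -t^5 + 37*t^4/3 - 115*t^3/3 + 91*t^2/3 - t + 7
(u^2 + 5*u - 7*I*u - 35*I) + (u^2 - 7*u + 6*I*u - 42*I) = 2*u^2 - 2*u - I*u - 77*I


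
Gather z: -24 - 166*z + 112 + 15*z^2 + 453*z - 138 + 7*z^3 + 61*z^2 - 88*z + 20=7*z^3 + 76*z^2 + 199*z - 30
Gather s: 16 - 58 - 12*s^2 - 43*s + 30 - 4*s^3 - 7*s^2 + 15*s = -4*s^3 - 19*s^2 - 28*s - 12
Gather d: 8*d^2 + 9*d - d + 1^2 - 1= 8*d^2 + 8*d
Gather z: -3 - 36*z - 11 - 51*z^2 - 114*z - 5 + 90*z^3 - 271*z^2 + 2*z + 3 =90*z^3 - 322*z^2 - 148*z - 16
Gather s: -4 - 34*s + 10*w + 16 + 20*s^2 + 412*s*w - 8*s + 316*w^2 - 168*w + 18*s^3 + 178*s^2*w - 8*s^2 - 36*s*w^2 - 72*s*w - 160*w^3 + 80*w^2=18*s^3 + s^2*(178*w + 12) + s*(-36*w^2 + 340*w - 42) - 160*w^3 + 396*w^2 - 158*w + 12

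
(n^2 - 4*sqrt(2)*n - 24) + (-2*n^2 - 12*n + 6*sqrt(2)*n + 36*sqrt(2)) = -n^2 - 12*n + 2*sqrt(2)*n - 24 + 36*sqrt(2)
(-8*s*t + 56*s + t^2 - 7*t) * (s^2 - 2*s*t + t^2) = -8*s^3*t + 56*s^3 + 17*s^2*t^2 - 119*s^2*t - 10*s*t^3 + 70*s*t^2 + t^4 - 7*t^3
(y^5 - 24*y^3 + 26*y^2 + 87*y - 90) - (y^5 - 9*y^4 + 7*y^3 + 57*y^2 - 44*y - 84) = 9*y^4 - 31*y^3 - 31*y^2 + 131*y - 6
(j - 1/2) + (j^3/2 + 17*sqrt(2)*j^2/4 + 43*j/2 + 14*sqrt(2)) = j^3/2 + 17*sqrt(2)*j^2/4 + 45*j/2 - 1/2 + 14*sqrt(2)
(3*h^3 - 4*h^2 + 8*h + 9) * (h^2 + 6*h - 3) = 3*h^5 + 14*h^4 - 25*h^3 + 69*h^2 + 30*h - 27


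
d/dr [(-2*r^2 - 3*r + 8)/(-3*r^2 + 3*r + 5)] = (-15*r^2 + 28*r - 39)/(9*r^4 - 18*r^3 - 21*r^2 + 30*r + 25)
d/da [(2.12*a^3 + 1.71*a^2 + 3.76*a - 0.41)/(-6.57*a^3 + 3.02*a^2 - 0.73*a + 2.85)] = (17.6371*a^4 + 46.3112*a^3 - 2.5586*a^2 + 12.2234*a + 10.4167)/(43.1649*a^6 - 39.6828*a^5 + 18.7126*a^4 - 41.8582*a^3 + 17.7469*a^2 - 4.161*a + 8.1225)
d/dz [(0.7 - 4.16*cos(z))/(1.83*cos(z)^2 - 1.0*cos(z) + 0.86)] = (-7.6128*cos(z)^2 + 2.562*cos(z) + 2.8776)*sin(z)/(3.3489*cos(z)^4 - 3.66*cos(z)^3 + 4.1476*cos(z)^2 - 1.72*cos(z) + 0.7396)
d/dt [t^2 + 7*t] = 2*t + 7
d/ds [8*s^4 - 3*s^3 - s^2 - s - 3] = 32*s^3 - 9*s^2 - 2*s - 1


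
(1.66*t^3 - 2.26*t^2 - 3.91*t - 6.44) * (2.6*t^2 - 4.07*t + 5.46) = 4.316*t^5 - 12.6322*t^4 + 8.0958*t^3 - 13.1699*t^2 + 4.8622*t - 35.1624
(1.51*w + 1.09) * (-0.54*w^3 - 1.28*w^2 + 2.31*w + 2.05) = -0.8154*w^4 - 2.5214*w^3 + 2.0929*w^2 + 5.6134*w + 2.2345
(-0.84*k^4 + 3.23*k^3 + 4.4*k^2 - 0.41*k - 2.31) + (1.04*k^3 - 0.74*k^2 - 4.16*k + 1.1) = -0.84*k^4 + 4.27*k^3 + 3.66*k^2 - 4.57*k - 1.21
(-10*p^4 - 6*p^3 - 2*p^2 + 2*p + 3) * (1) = -10*p^4 - 6*p^3 - 2*p^2 + 2*p + 3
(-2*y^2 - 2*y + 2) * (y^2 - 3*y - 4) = -2*y^4 + 4*y^3 + 16*y^2 + 2*y - 8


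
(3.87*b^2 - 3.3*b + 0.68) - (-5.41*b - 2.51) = 3.87*b^2 + 2.11*b + 3.19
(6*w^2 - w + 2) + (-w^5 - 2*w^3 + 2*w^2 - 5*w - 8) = -w^5 - 2*w^3 + 8*w^2 - 6*w - 6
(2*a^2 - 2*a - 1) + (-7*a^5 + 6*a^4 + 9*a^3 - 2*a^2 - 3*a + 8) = -7*a^5 + 6*a^4 + 9*a^3 - 5*a + 7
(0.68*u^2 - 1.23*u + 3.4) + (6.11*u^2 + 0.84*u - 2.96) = 6.79*u^2 - 0.39*u + 0.44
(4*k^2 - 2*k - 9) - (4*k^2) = -2*k - 9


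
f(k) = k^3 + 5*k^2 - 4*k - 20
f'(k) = 3*k^2 + 10*k - 4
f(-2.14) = 1.66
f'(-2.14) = -11.66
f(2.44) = 14.53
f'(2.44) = 38.26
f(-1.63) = -4.53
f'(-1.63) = -12.33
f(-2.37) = 4.25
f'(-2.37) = -10.85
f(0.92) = -18.67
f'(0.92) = 7.74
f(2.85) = 32.36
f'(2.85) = 48.87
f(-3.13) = 10.84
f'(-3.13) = -5.91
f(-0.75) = -14.61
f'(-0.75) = -9.81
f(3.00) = 40.00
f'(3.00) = 53.00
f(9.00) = 1078.00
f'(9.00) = 329.00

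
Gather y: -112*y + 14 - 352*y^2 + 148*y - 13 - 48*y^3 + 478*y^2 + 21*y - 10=-48*y^3 + 126*y^2 + 57*y - 9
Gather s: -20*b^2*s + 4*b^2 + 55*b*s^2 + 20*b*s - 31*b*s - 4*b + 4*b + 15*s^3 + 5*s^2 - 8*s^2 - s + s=4*b^2 + 15*s^3 + s^2*(55*b - 3) + s*(-20*b^2 - 11*b)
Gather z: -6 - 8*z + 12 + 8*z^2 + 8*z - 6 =8*z^2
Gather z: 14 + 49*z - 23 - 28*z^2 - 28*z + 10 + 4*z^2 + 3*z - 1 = -24*z^2 + 24*z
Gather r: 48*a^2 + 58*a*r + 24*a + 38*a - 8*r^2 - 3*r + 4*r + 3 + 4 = 48*a^2 + 62*a - 8*r^2 + r*(58*a + 1) + 7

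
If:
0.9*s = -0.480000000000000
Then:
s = -0.53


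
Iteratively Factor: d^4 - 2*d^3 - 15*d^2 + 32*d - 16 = (d - 1)*(d^3 - d^2 - 16*d + 16) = (d - 1)*(d + 4)*(d^2 - 5*d + 4) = (d - 1)^2*(d + 4)*(d - 4)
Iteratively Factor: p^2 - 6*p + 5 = (p - 1)*(p - 5)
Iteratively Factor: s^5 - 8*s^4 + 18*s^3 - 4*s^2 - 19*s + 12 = (s - 4)*(s^4 - 4*s^3 + 2*s^2 + 4*s - 3) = (s - 4)*(s + 1)*(s^3 - 5*s^2 + 7*s - 3) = (s - 4)*(s - 3)*(s + 1)*(s^2 - 2*s + 1) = (s - 4)*(s - 3)*(s - 1)*(s + 1)*(s - 1)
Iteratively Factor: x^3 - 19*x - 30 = (x + 2)*(x^2 - 2*x - 15) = (x + 2)*(x + 3)*(x - 5)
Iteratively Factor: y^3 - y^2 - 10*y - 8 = (y + 1)*(y^2 - 2*y - 8) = (y + 1)*(y + 2)*(y - 4)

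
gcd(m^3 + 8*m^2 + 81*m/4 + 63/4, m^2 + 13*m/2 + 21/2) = m^2 + 13*m/2 + 21/2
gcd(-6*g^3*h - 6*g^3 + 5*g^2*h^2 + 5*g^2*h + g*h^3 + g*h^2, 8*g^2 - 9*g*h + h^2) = g - h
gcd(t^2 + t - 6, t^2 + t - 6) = t^2 + t - 6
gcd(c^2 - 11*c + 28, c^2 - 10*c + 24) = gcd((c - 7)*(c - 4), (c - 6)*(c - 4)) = c - 4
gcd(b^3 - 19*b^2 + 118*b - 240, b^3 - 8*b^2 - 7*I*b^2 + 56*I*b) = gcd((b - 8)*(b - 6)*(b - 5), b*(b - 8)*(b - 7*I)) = b - 8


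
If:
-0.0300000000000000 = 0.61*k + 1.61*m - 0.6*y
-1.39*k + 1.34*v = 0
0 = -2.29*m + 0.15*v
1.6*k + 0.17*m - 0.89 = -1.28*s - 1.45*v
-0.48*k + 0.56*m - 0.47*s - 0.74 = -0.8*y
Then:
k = 0.62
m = 0.04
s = -0.81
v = 0.64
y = 0.79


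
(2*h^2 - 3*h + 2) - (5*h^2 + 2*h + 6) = -3*h^2 - 5*h - 4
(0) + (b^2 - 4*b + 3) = b^2 - 4*b + 3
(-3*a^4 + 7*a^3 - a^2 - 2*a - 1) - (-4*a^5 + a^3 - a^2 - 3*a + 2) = 4*a^5 - 3*a^4 + 6*a^3 + a - 3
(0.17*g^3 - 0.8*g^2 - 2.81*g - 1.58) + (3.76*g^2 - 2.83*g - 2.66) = 0.17*g^3 + 2.96*g^2 - 5.64*g - 4.24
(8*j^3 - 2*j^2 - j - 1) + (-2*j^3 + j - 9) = 6*j^3 - 2*j^2 - 10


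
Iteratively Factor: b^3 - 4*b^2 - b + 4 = (b - 1)*(b^2 - 3*b - 4) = (b - 1)*(b + 1)*(b - 4)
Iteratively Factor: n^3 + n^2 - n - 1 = (n - 1)*(n^2 + 2*n + 1) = (n - 1)*(n + 1)*(n + 1)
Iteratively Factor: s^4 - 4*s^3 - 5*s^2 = (s)*(s^3 - 4*s^2 - 5*s) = s*(s - 5)*(s^2 + s) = s*(s - 5)*(s + 1)*(s)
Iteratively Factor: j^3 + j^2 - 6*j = (j - 2)*(j^2 + 3*j) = (j - 2)*(j + 3)*(j)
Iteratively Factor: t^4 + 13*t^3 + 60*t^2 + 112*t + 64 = (t + 1)*(t^3 + 12*t^2 + 48*t + 64) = (t + 1)*(t + 4)*(t^2 + 8*t + 16) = (t + 1)*(t + 4)^2*(t + 4)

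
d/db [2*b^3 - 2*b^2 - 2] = 2*b*(3*b - 2)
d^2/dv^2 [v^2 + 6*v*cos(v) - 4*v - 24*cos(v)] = -6*v*cos(v) - 12*sin(v) + 24*cos(v) + 2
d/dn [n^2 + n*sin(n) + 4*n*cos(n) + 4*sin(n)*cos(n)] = -4*n*sin(n) + n*cos(n) + 2*n + sin(n) + 4*cos(n) + 4*cos(2*n)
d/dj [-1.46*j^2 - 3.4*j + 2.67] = -2.92*j - 3.4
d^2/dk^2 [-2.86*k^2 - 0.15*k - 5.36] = -5.72000000000000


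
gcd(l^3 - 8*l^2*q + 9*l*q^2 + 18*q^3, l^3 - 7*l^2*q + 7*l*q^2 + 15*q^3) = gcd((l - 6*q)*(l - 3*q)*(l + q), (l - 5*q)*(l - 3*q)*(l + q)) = -l^2 + 2*l*q + 3*q^2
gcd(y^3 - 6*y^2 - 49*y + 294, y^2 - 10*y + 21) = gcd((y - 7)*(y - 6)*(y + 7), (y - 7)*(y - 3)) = y - 7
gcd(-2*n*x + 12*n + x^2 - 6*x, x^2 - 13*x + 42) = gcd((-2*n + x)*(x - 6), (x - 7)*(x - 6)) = x - 6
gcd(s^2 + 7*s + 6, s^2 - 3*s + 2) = 1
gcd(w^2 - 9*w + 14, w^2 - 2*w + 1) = 1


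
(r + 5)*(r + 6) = r^2 + 11*r + 30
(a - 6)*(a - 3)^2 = a^3 - 12*a^2 + 45*a - 54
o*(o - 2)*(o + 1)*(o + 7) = o^4 + 6*o^3 - 9*o^2 - 14*o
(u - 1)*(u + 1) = u^2 - 1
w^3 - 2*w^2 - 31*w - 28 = (w - 7)*(w + 1)*(w + 4)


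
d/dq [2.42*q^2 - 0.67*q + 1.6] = 4.84*q - 0.67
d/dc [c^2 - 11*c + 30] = 2*c - 11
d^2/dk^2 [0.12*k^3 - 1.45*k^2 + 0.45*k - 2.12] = 0.72*k - 2.9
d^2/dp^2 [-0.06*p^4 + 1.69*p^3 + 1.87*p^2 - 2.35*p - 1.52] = -0.72*p^2 + 10.14*p + 3.74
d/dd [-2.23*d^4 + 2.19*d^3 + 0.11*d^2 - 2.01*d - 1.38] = -8.92*d^3 + 6.57*d^2 + 0.22*d - 2.01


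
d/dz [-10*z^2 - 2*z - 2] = -20*z - 2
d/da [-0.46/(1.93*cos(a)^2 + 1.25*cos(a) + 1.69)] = -(1.7756*cos(a) + 0.575)*sin(a)/(1.93*cos(a)^2 + 1.25*cos(a) + 1.69)^2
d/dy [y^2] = 2*y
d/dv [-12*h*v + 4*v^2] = -12*h + 8*v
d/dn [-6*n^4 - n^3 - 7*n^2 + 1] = n*(-24*n^2 - 3*n - 14)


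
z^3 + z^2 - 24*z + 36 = (z - 3)*(z - 2)*(z + 6)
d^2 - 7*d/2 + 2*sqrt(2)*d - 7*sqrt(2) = (d - 7/2)*(d + 2*sqrt(2))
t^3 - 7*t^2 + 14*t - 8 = (t - 4)*(t - 2)*(t - 1)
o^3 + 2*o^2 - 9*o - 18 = (o - 3)*(o + 2)*(o + 3)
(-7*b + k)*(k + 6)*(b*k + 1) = -7*b^2*k^2 - 42*b^2*k + b*k^3 + 6*b*k^2 - 7*b*k - 42*b + k^2 + 6*k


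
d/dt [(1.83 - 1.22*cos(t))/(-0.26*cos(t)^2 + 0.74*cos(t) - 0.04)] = (0.3172*cos(t)^2 - 0.9516*cos(t) + 1.3054)*sin(t)/(0.0676*cos(t)^4 - 0.3848*cos(t)^3 + 0.5684*cos(t)^2 - 0.0592*cos(t) + 0.0016)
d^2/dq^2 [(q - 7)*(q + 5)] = 2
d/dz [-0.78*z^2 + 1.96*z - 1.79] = 1.96 - 1.56*z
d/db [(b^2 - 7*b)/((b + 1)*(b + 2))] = 2*(5*b^2 + 2*b - 7)/(b^4 + 6*b^3 + 13*b^2 + 12*b + 4)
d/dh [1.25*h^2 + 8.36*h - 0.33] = 2.5*h + 8.36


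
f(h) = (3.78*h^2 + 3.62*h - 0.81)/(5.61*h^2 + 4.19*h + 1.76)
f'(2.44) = 0.02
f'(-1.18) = -1.07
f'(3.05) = 0.01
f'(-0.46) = -1.43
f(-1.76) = 0.38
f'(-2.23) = -0.15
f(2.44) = 0.67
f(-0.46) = -1.64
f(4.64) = 0.69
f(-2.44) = 0.52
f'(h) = (-11.22*h - 4.19)*(3.78*h^2 + 3.62*h - 0.81)/(5.61*h^2 + 4.19*h + 1.76)^2 + (7.56*h + 3.62)/(5.61*h^2 + 4.19*h + 1.76)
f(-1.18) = 0.04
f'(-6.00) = -0.01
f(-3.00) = 0.56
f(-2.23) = 0.49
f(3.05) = 0.68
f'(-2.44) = -0.11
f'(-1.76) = -0.31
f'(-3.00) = -0.06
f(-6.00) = 0.64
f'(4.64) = 0.00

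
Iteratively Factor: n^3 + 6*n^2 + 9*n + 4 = (n + 4)*(n^2 + 2*n + 1) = (n + 1)*(n + 4)*(n + 1)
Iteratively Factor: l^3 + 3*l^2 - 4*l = (l)*(l^2 + 3*l - 4) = l*(l + 4)*(l - 1)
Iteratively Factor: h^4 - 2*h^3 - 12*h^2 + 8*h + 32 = (h + 2)*(h^3 - 4*h^2 - 4*h + 16) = (h + 2)^2*(h^2 - 6*h + 8) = (h - 2)*(h + 2)^2*(h - 4)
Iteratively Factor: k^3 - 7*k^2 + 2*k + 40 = (k + 2)*(k^2 - 9*k + 20) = (k - 4)*(k + 2)*(k - 5)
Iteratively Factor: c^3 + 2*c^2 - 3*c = (c + 3)*(c^2 - c) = (c - 1)*(c + 3)*(c)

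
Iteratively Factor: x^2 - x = (x)*(x - 1)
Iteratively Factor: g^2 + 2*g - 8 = (g - 2)*(g + 4)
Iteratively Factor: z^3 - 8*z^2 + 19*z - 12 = (z - 4)*(z^2 - 4*z + 3) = (z - 4)*(z - 1)*(z - 3)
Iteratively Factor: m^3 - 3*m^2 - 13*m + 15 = (m - 5)*(m^2 + 2*m - 3) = (m - 5)*(m + 3)*(m - 1)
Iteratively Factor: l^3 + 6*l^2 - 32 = (l - 2)*(l^2 + 8*l + 16) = (l - 2)*(l + 4)*(l + 4)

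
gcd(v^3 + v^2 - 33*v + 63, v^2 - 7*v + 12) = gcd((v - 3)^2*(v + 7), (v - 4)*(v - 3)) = v - 3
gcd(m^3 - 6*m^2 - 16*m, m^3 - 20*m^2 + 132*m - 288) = m - 8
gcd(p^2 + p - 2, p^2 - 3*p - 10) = p + 2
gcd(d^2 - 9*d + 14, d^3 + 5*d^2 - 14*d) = d - 2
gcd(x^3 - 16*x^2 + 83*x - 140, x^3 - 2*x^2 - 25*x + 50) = x - 5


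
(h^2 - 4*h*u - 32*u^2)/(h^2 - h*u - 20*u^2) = (-h + 8*u)/(-h + 5*u)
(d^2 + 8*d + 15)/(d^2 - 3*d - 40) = (d + 3)/(d - 8)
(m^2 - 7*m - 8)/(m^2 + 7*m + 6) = (m - 8)/(m + 6)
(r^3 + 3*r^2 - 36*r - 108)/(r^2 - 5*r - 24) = (r^2 - 36)/(r - 8)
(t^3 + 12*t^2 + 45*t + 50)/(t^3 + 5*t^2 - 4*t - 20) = (t + 5)/(t - 2)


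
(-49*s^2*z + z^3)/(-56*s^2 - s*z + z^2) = z*(-7*s + z)/(-8*s + z)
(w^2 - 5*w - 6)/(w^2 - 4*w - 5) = (w - 6)/(w - 5)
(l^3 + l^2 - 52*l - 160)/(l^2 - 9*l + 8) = (l^2 + 9*l + 20)/(l - 1)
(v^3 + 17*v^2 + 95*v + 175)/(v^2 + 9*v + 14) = (v^2 + 10*v + 25)/(v + 2)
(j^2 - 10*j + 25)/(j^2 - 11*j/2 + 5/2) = 2*(j - 5)/(2*j - 1)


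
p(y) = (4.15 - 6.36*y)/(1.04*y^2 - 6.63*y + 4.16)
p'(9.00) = 0.56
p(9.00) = -1.85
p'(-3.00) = 0.08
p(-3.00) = 0.70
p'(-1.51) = 0.11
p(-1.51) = 0.83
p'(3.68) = 1.55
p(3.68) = 3.13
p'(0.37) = -0.36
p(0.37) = 0.97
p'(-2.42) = 0.09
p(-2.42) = 0.74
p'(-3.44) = 0.07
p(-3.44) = 0.66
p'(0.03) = 0.05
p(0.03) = 1.00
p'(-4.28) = 0.06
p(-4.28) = 0.61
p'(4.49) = 4.44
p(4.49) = 5.26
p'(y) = (4.15 - 6.36*y)*(6.63 - 2.08*y)/(1.04*y^2 - 6.63*y + 4.16)^2 - 6.36/(1.04*y^2 - 6.63*y + 4.16)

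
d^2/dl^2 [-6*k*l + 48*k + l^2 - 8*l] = 2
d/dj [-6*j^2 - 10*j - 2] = -12*j - 10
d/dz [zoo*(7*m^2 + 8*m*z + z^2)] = zoo*(m + z)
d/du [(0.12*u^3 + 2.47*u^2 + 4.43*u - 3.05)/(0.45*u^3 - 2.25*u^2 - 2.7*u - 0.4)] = (-1.3815*u^4 - 4.635*u^3 + 7.272*u^2 - 15.701*u - 10.007)/(0.2025*u^6 - 2.025*u^5 + 2.6325*u^4 + 11.79*u^3 + 9.09*u^2 + 2.16*u + 0.16)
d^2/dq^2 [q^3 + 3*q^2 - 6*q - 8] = 6*q + 6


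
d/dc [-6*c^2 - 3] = -12*c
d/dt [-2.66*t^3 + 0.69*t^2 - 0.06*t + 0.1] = -7.98*t^2 + 1.38*t - 0.06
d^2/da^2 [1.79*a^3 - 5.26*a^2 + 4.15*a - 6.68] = 10.74*a - 10.52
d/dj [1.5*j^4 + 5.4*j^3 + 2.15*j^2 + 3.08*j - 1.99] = 6.0*j^3 + 16.2*j^2 + 4.3*j + 3.08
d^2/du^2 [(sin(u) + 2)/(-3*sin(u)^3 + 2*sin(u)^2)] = 2*(18*sin(u) + 72 - 91/sin(u) - 74/sin(u)^2 + 92/sin(u)^3 - 24/sin(u)^4)/(3*sin(u) - 2)^3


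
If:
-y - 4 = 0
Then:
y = -4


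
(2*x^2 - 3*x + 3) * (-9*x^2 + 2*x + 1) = -18*x^4 + 31*x^3 - 31*x^2 + 3*x + 3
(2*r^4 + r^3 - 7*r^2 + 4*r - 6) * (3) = 6*r^4 + 3*r^3 - 21*r^2 + 12*r - 18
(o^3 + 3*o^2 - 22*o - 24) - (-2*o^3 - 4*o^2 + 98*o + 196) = 3*o^3 + 7*o^2 - 120*o - 220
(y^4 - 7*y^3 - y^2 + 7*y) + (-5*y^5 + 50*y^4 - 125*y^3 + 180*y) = -5*y^5 + 51*y^4 - 132*y^3 - y^2 + 187*y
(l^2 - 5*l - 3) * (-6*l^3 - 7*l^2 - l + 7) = -6*l^5 + 23*l^4 + 52*l^3 + 33*l^2 - 32*l - 21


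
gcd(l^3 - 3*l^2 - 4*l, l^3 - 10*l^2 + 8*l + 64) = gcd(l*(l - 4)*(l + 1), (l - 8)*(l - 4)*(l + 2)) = l - 4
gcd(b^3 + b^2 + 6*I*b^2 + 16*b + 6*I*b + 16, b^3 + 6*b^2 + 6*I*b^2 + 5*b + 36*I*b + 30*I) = b + 1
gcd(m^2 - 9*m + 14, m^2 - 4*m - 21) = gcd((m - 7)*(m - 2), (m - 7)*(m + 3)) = m - 7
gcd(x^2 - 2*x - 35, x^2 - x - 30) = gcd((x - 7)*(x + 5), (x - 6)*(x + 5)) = x + 5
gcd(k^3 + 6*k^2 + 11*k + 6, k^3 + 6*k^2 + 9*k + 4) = k + 1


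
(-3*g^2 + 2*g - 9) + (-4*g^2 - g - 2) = -7*g^2 + g - 11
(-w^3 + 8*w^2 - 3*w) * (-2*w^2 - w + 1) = 2*w^5 - 15*w^4 - 3*w^3 + 11*w^2 - 3*w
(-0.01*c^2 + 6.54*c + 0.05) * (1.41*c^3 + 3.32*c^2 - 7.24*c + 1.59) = -0.0141*c^5 + 9.1882*c^4 + 21.8557*c^3 - 47.1995*c^2 + 10.0366*c + 0.0795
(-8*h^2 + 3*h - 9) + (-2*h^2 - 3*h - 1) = -10*h^2 - 10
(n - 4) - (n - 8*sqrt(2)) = -4 + 8*sqrt(2)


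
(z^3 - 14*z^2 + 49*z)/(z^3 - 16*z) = (z^2 - 14*z + 49)/(z^2 - 16)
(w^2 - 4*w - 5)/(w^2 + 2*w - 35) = (w + 1)/(w + 7)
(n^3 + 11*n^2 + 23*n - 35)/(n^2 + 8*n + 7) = (n^2 + 4*n - 5)/(n + 1)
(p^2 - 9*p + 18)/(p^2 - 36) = (p - 3)/(p + 6)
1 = 1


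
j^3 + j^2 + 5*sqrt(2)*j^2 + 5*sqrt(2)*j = j*(j + 1)*(j + 5*sqrt(2))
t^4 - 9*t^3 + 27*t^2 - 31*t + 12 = (t - 4)*(t - 3)*(t - 1)^2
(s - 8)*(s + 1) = s^2 - 7*s - 8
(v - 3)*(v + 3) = v^2 - 9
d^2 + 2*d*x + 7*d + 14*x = (d + 7)*(d + 2*x)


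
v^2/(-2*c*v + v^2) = v/(-2*c + v)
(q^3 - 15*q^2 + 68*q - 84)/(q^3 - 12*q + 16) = (q^2 - 13*q + 42)/(q^2 + 2*q - 8)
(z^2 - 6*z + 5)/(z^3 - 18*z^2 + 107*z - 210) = (z - 1)/(z^2 - 13*z + 42)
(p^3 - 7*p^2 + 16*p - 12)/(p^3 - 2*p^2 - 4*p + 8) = (p - 3)/(p + 2)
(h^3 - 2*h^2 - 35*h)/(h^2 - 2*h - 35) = h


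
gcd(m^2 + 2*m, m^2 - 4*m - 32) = 1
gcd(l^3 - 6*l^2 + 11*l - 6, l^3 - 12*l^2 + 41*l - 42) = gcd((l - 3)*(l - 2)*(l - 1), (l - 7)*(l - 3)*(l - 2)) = l^2 - 5*l + 6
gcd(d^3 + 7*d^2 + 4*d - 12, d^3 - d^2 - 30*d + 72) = d + 6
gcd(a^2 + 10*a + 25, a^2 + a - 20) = a + 5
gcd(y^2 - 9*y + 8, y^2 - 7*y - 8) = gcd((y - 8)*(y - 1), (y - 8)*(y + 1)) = y - 8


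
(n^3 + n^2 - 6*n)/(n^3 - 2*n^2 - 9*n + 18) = n/(n - 3)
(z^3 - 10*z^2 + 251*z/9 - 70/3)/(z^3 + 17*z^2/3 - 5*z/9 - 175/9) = (3*z^2 - 25*z + 42)/(3*z^2 + 22*z + 35)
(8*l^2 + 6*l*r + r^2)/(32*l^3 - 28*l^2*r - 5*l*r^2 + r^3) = (2*l + r)/(8*l^2 - 9*l*r + r^2)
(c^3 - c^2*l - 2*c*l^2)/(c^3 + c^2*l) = (c - 2*l)/c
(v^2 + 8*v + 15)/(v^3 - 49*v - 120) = 1/(v - 8)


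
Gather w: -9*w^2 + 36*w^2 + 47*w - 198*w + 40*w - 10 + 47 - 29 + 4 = 27*w^2 - 111*w + 12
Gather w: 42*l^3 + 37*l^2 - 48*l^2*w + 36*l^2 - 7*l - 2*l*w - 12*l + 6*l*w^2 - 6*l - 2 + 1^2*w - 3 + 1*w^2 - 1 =42*l^3 + 73*l^2 - 25*l + w^2*(6*l + 1) + w*(-48*l^2 - 2*l + 1) - 6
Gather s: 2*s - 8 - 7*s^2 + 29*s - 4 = -7*s^2 + 31*s - 12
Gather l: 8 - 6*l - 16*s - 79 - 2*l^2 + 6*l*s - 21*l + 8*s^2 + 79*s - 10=-2*l^2 + l*(6*s - 27) + 8*s^2 + 63*s - 81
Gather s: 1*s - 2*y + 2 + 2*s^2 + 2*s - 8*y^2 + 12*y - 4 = 2*s^2 + 3*s - 8*y^2 + 10*y - 2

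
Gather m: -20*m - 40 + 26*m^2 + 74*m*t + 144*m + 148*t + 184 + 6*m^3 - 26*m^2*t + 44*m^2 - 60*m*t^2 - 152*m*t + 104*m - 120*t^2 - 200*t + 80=6*m^3 + m^2*(70 - 26*t) + m*(-60*t^2 - 78*t + 228) - 120*t^2 - 52*t + 224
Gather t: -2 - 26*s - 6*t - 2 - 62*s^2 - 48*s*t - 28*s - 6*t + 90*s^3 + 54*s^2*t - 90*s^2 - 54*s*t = 90*s^3 - 152*s^2 - 54*s + t*(54*s^2 - 102*s - 12) - 4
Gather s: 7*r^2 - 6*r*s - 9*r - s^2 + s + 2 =7*r^2 - 9*r - s^2 + s*(1 - 6*r) + 2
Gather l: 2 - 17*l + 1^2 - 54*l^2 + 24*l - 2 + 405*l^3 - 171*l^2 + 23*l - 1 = 405*l^3 - 225*l^2 + 30*l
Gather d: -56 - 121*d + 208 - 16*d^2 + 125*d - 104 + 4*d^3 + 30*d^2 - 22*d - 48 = 4*d^3 + 14*d^2 - 18*d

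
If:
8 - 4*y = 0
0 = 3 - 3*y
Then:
No Solution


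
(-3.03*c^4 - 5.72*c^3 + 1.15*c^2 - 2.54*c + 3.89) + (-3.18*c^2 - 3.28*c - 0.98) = -3.03*c^4 - 5.72*c^3 - 2.03*c^2 - 5.82*c + 2.91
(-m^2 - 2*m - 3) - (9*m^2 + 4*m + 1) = -10*m^2 - 6*m - 4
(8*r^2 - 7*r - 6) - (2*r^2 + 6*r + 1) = 6*r^2 - 13*r - 7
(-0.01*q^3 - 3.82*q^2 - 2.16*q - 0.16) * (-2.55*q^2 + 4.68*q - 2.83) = 0.0255*q^5 + 9.6942*q^4 - 12.3413*q^3 + 1.1098*q^2 + 5.364*q + 0.4528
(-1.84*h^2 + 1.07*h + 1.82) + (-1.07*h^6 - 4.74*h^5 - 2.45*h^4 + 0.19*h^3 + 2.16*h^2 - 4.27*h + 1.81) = -1.07*h^6 - 4.74*h^5 - 2.45*h^4 + 0.19*h^3 + 0.32*h^2 - 3.2*h + 3.63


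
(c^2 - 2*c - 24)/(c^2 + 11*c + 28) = (c - 6)/(c + 7)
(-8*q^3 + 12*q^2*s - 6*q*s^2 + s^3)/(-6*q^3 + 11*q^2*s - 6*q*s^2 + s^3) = (4*q^2 - 4*q*s + s^2)/(3*q^2 - 4*q*s + s^2)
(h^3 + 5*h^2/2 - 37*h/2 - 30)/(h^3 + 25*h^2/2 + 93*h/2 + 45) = (h - 4)/(h + 6)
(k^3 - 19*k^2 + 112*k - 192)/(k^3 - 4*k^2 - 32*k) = (k^2 - 11*k + 24)/(k*(k + 4))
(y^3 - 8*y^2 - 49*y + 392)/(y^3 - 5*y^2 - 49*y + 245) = (y - 8)/(y - 5)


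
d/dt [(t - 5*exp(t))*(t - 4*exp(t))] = -9*t*exp(t) + 2*t + 40*exp(2*t) - 9*exp(t)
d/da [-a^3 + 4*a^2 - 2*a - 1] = -3*a^2 + 8*a - 2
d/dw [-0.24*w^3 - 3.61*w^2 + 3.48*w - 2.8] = -0.72*w^2 - 7.22*w + 3.48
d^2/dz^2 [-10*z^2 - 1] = -20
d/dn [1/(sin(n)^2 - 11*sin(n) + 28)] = (11 - 2*sin(n))*cos(n)/(sin(n)^2 - 11*sin(n) + 28)^2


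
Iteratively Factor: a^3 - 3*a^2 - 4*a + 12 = (a - 3)*(a^2 - 4) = (a - 3)*(a + 2)*(a - 2)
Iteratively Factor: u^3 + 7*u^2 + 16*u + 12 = (u + 3)*(u^2 + 4*u + 4) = (u + 2)*(u + 3)*(u + 2)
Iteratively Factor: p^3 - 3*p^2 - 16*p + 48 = (p - 3)*(p^2 - 16) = (p - 3)*(p + 4)*(p - 4)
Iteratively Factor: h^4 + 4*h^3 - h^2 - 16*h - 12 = (h + 2)*(h^3 + 2*h^2 - 5*h - 6) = (h + 1)*(h + 2)*(h^2 + h - 6) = (h + 1)*(h + 2)*(h + 3)*(h - 2)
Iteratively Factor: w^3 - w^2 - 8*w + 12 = (w - 2)*(w^2 + w - 6) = (w - 2)*(w + 3)*(w - 2)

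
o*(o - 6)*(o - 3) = o^3 - 9*o^2 + 18*o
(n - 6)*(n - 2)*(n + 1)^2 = n^4 - 6*n^3 - 3*n^2 + 16*n + 12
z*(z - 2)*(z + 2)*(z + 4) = z^4 + 4*z^3 - 4*z^2 - 16*z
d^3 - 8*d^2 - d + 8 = (d - 8)*(d - 1)*(d + 1)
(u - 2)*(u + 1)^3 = u^4 + u^3 - 3*u^2 - 5*u - 2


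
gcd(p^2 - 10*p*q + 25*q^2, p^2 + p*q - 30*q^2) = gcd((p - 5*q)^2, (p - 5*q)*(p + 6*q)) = p - 5*q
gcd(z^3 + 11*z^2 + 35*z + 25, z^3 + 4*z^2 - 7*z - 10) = z^2 + 6*z + 5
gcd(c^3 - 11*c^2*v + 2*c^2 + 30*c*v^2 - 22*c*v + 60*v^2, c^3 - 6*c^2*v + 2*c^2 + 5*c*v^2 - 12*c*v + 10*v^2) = -c^2 + 5*c*v - 2*c + 10*v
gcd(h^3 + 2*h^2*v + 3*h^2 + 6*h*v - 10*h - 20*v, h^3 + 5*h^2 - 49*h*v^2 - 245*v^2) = h + 5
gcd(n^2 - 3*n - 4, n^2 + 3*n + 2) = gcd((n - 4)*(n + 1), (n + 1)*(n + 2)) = n + 1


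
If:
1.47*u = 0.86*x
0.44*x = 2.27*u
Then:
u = 0.00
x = 0.00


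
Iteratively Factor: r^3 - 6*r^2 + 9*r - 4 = (r - 4)*(r^2 - 2*r + 1) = (r - 4)*(r - 1)*(r - 1)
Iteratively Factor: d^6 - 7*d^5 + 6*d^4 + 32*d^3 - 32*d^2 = (d - 4)*(d^5 - 3*d^4 - 6*d^3 + 8*d^2) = d*(d - 4)*(d^4 - 3*d^3 - 6*d^2 + 8*d) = d^2*(d - 4)*(d^3 - 3*d^2 - 6*d + 8) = d^2*(d - 4)*(d + 2)*(d^2 - 5*d + 4) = d^2*(d - 4)^2*(d + 2)*(d - 1)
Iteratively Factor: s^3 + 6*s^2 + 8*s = (s + 4)*(s^2 + 2*s) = s*(s + 4)*(s + 2)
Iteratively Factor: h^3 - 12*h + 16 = (h - 2)*(h^2 + 2*h - 8) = (h - 2)^2*(h + 4)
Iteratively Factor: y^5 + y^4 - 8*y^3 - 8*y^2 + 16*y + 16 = (y - 2)*(y^4 + 3*y^3 - 2*y^2 - 12*y - 8) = (y - 2)^2*(y^3 + 5*y^2 + 8*y + 4) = (y - 2)^2*(y + 2)*(y^2 + 3*y + 2) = (y - 2)^2*(y + 1)*(y + 2)*(y + 2)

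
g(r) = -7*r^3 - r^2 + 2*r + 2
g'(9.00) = -1717.00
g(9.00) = -5164.00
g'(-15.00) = -4693.00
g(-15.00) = 23372.00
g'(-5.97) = -734.52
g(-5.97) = 1443.85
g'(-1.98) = -76.37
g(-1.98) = 48.46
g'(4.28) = -391.25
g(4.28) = -556.58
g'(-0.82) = -10.48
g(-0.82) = 3.55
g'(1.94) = -80.92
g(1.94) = -48.99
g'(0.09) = 1.65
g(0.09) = 2.17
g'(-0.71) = -7.17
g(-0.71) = 2.58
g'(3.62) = -280.43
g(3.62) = -335.93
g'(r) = -21*r^2 - 2*r + 2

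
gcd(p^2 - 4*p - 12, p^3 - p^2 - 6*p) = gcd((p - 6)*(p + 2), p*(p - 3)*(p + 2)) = p + 2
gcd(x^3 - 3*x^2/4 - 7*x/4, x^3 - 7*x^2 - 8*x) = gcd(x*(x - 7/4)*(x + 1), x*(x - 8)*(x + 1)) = x^2 + x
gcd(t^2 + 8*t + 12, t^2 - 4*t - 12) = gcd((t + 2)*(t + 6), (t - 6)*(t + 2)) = t + 2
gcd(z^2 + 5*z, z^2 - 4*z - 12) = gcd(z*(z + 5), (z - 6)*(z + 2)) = 1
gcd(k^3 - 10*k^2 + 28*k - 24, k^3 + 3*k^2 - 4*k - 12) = k - 2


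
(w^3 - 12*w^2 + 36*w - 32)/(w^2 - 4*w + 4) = w - 8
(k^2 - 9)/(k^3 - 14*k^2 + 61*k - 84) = (k + 3)/(k^2 - 11*k + 28)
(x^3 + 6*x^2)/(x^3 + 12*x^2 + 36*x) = x/(x + 6)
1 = 1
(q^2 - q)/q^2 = (q - 1)/q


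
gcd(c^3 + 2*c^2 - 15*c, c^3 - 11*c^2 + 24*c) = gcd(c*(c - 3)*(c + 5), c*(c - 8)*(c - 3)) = c^2 - 3*c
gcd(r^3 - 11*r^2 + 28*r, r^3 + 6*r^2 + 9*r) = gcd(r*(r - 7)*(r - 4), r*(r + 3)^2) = r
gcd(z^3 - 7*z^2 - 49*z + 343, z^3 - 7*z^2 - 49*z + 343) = z^3 - 7*z^2 - 49*z + 343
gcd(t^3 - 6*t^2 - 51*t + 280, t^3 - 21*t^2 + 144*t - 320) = t^2 - 13*t + 40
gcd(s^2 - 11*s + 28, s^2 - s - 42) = s - 7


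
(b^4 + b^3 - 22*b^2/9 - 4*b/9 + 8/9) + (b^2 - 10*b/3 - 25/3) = b^4 + b^3 - 13*b^2/9 - 34*b/9 - 67/9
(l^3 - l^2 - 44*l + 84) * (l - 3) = l^4 - 4*l^3 - 41*l^2 + 216*l - 252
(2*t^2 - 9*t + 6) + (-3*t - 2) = 2*t^2 - 12*t + 4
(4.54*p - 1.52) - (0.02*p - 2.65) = 4.52*p + 1.13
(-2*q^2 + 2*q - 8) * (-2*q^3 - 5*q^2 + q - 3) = 4*q^5 + 6*q^4 + 4*q^3 + 48*q^2 - 14*q + 24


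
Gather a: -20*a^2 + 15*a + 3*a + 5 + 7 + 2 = -20*a^2 + 18*a + 14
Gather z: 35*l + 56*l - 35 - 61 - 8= 91*l - 104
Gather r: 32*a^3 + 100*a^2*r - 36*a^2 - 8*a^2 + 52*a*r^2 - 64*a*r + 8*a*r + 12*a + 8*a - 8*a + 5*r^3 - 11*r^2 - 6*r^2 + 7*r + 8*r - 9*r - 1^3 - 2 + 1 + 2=32*a^3 - 44*a^2 + 12*a + 5*r^3 + r^2*(52*a - 17) + r*(100*a^2 - 56*a + 6)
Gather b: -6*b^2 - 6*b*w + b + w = -6*b^2 + b*(1 - 6*w) + w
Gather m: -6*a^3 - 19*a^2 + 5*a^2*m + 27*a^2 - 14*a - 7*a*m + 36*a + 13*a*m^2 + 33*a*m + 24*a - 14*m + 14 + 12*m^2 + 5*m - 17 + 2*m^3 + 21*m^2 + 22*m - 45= -6*a^3 + 8*a^2 + 46*a + 2*m^3 + m^2*(13*a + 33) + m*(5*a^2 + 26*a + 13) - 48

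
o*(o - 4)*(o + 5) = o^3 + o^2 - 20*o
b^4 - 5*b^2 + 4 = (b - 2)*(b - 1)*(b + 1)*(b + 2)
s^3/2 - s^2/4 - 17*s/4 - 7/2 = (s/2 + 1)*(s - 7/2)*(s + 1)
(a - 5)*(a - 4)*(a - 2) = a^3 - 11*a^2 + 38*a - 40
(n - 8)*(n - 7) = n^2 - 15*n + 56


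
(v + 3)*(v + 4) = v^2 + 7*v + 12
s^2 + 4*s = s*(s + 4)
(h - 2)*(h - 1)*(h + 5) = h^3 + 2*h^2 - 13*h + 10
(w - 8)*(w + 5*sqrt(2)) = w^2 - 8*w + 5*sqrt(2)*w - 40*sqrt(2)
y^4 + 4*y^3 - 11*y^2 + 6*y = y*(y - 1)^2*(y + 6)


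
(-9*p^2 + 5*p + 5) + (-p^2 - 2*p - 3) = -10*p^2 + 3*p + 2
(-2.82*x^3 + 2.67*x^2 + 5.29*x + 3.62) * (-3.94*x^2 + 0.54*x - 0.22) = 11.1108*x^5 - 12.0426*x^4 - 18.7804*x^3 - 11.9936*x^2 + 0.791*x - 0.7964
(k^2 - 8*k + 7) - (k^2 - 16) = 23 - 8*k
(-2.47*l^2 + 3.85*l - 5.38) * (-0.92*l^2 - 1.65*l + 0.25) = 2.2724*l^4 + 0.5335*l^3 - 2.0204*l^2 + 9.8395*l - 1.345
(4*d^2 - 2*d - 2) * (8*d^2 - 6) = 32*d^4 - 16*d^3 - 40*d^2 + 12*d + 12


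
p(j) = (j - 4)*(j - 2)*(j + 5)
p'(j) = (j - 4)*(j - 2) + (j - 4)*(j + 5) + (j - 2)*(j + 5)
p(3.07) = -8.03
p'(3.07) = 0.13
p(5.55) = 58.05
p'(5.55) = 59.31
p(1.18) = 14.29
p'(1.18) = -20.18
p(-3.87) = 52.20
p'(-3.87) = 30.67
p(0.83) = 21.62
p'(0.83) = -21.59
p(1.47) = 8.68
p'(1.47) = -18.46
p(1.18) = 14.29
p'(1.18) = -20.18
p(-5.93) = -73.23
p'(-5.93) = 95.35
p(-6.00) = -80.00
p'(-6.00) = 98.00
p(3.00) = -8.00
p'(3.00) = -1.00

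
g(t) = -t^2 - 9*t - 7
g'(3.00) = -15.00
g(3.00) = -43.00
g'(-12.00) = 15.00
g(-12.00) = -43.00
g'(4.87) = -18.74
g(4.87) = -74.55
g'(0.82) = -10.64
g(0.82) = -15.05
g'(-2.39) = -4.22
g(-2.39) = 8.80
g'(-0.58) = -7.84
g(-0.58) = -2.12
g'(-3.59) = -1.82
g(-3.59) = 12.42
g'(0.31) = -9.62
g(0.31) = -9.89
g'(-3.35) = -2.30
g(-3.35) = 11.93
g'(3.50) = -16.00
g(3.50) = -50.75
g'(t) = -2*t - 9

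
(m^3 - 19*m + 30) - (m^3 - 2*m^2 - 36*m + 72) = 2*m^2 + 17*m - 42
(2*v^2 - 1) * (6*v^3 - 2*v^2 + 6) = 12*v^5 - 4*v^4 - 6*v^3 + 14*v^2 - 6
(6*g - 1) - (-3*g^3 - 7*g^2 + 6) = 3*g^3 + 7*g^2 + 6*g - 7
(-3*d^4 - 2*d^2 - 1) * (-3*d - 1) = 9*d^5 + 3*d^4 + 6*d^3 + 2*d^2 + 3*d + 1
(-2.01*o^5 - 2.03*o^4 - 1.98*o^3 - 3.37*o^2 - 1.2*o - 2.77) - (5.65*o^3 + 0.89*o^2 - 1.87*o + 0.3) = -2.01*o^5 - 2.03*o^4 - 7.63*o^3 - 4.26*o^2 + 0.67*o - 3.07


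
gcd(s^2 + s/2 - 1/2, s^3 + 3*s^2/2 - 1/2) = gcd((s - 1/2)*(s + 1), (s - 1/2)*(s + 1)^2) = s^2 + s/2 - 1/2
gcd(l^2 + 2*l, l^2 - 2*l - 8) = l + 2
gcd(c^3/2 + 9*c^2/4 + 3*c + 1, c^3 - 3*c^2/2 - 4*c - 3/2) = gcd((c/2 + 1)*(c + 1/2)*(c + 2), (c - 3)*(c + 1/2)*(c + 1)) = c + 1/2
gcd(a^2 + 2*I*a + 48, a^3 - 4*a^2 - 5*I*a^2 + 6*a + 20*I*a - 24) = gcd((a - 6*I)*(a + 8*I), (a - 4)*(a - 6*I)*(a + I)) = a - 6*I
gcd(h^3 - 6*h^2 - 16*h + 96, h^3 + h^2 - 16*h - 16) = h^2 - 16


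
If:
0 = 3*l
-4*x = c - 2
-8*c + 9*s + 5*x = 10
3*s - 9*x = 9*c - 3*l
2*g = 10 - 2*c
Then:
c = -6/11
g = 61/11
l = 0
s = 3/11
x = 7/11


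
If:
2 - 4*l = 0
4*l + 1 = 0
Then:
No Solution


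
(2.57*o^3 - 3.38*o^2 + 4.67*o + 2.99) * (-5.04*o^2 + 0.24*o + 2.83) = -12.9528*o^5 + 17.652*o^4 - 17.0749*o^3 - 23.5142*o^2 + 13.9337*o + 8.4617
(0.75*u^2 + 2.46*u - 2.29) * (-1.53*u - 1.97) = -1.1475*u^3 - 5.2413*u^2 - 1.3425*u + 4.5113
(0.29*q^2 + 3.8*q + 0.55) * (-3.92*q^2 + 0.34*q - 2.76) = -1.1368*q^4 - 14.7974*q^3 - 1.6644*q^2 - 10.301*q - 1.518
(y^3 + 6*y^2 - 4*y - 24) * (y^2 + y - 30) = y^5 + 7*y^4 - 28*y^3 - 208*y^2 + 96*y + 720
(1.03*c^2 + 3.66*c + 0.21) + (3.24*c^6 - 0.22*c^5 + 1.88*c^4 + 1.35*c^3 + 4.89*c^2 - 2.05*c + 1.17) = 3.24*c^6 - 0.22*c^5 + 1.88*c^4 + 1.35*c^3 + 5.92*c^2 + 1.61*c + 1.38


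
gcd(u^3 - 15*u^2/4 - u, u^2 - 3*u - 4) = u - 4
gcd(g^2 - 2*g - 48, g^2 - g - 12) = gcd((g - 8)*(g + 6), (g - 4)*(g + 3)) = 1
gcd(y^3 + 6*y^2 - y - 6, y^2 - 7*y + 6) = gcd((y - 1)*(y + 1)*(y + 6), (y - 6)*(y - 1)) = y - 1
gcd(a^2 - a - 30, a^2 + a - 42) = a - 6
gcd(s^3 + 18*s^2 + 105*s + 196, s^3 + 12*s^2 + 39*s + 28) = s^2 + 11*s + 28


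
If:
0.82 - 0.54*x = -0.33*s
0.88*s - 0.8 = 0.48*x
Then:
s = 2.61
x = 3.11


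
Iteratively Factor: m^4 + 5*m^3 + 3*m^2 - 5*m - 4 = (m + 4)*(m^3 + m^2 - m - 1) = (m + 1)*(m + 4)*(m^2 - 1) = (m + 1)^2*(m + 4)*(m - 1)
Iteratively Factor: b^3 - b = (b - 1)*(b^2 + b) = b*(b - 1)*(b + 1)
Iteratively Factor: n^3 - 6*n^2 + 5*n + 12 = (n - 4)*(n^2 - 2*n - 3) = (n - 4)*(n - 3)*(n + 1)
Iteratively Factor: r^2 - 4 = (r + 2)*(r - 2)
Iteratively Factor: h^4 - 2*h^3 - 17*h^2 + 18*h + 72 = (h + 2)*(h^3 - 4*h^2 - 9*h + 36) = (h - 3)*(h + 2)*(h^2 - h - 12) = (h - 3)*(h + 2)*(h + 3)*(h - 4)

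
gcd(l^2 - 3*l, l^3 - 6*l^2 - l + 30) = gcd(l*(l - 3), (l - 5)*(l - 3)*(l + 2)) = l - 3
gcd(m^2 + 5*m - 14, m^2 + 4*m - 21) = m + 7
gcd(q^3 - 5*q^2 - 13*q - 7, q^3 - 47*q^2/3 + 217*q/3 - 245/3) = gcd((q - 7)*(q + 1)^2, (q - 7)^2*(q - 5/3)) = q - 7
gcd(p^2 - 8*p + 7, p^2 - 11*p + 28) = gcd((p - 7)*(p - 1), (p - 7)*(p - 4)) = p - 7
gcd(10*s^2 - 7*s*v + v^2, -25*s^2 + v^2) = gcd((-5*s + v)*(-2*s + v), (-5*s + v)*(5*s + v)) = 5*s - v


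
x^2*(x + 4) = x^3 + 4*x^2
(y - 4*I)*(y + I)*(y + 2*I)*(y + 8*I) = y^4 + 7*I*y^3 + 18*y^2 + 88*I*y - 64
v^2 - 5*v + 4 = (v - 4)*(v - 1)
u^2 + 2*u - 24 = (u - 4)*(u + 6)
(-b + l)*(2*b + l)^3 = -8*b^4 - 4*b^3*l + 6*b^2*l^2 + 5*b*l^3 + l^4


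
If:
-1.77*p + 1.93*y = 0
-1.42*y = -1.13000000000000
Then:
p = 0.87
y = 0.80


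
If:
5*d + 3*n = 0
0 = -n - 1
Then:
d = 3/5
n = -1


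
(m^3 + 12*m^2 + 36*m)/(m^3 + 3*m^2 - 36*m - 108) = m*(m + 6)/(m^2 - 3*m - 18)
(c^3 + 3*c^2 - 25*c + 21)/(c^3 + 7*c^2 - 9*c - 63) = (c - 1)/(c + 3)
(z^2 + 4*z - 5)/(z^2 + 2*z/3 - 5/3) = 3*(z + 5)/(3*z + 5)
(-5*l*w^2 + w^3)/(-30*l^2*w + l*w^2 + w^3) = w/(6*l + w)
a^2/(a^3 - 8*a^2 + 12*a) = a/(a^2 - 8*a + 12)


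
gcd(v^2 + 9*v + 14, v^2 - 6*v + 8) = 1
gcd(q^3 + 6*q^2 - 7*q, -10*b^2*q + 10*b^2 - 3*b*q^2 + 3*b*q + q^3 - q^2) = q - 1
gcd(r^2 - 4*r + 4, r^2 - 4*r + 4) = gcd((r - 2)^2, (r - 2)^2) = r^2 - 4*r + 4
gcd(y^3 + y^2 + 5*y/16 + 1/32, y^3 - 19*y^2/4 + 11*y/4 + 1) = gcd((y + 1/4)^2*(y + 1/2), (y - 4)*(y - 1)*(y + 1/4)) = y + 1/4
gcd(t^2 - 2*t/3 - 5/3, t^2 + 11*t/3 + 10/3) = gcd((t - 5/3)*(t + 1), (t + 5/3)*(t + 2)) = 1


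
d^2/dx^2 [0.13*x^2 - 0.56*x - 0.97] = 0.260000000000000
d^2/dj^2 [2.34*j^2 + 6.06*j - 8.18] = 4.68000000000000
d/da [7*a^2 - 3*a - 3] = 14*a - 3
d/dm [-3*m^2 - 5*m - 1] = -6*m - 5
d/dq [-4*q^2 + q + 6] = 1 - 8*q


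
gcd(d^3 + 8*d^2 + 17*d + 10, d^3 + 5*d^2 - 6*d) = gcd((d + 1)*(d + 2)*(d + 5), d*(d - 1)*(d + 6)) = 1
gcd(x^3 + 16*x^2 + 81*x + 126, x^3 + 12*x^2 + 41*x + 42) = x^2 + 10*x + 21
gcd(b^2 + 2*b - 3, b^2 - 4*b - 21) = b + 3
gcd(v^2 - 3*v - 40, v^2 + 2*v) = 1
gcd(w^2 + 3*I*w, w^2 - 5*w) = w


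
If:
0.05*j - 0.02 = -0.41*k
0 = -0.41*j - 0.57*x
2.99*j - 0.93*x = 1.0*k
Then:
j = 0.01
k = 0.05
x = -0.01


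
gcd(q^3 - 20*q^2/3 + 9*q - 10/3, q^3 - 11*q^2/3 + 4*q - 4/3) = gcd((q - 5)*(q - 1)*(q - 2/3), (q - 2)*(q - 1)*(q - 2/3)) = q^2 - 5*q/3 + 2/3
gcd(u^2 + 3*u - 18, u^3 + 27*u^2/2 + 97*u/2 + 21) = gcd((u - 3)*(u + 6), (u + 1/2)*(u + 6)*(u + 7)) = u + 6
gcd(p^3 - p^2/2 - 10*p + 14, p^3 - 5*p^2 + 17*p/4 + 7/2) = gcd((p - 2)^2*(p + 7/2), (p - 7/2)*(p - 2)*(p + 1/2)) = p - 2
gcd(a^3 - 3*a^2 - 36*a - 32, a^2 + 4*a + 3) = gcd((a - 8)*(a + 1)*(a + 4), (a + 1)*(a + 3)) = a + 1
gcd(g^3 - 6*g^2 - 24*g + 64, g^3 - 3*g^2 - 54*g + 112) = g^2 - 10*g + 16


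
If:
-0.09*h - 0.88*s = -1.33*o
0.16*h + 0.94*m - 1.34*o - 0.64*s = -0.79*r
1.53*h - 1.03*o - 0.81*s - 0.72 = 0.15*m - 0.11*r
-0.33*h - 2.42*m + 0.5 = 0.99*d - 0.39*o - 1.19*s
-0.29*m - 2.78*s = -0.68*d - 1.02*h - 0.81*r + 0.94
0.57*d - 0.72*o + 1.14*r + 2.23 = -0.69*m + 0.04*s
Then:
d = -0.51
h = -0.73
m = -0.29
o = -0.93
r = -2.16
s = -1.33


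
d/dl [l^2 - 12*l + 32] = 2*l - 12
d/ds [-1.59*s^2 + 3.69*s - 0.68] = 3.69 - 3.18*s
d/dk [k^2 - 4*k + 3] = 2*k - 4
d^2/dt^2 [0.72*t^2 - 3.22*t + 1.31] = 1.44000000000000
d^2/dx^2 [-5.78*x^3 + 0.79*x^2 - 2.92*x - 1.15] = 1.58 - 34.68*x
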